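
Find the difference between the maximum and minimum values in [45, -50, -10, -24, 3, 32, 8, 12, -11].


Maximum value: 45
Minimum value: -50
Range = 45 - (-50) = 95
Final answer: 95


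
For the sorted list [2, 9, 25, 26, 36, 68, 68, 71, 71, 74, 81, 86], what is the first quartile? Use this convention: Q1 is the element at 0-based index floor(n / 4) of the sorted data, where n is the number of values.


The list has n = 12 elements.
Q1 index = floor(12 / 4) = floor(3) = 3
Counting from index 0 in the sorted data, the element at index 3 is 26.
Final answer: 26


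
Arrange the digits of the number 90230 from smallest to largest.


The number 90230 has digits: 9, 0, 2, 3, 0
Sorted: 0, 0, 2, 3, 9
Joining the sorted digits gives the result.
Final answer: 00239


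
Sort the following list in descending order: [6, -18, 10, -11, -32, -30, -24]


Original list: [6, -18, 10, -11, -32, -30, -24]
Repeatedly take the largest remaining element:
  Remaining [6, -18, 10, -11, -32, -30, -24] -> largest is 10
  Remaining [6, -18, -11, -32, -30, -24] -> largest is 6
  Remaining [-18, -11, -32, -30, -24] -> largest is -11
  Remaining [-18, -32, -30, -24] -> largest is -18
  Remaining [-32, -30, -24] -> largest is -24
  Remaining [-32, -30] -> largest is -30
  Remaining [-32] -> largest is -32
Collecting the picks in order gives the descending list.
Final answer: [10, 6, -11, -18, -24, -30, -32]


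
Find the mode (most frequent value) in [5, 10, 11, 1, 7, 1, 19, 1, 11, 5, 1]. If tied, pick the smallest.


Count the frequency of each value:
  1 appears 4 time(s)
  5 appears 2 time(s)
  7 appears 1 time(s)
  10 appears 1 time(s)
  11 appears 2 time(s)
  19 appears 1 time(s)
Maximum frequency is 4.
Only 1 reaches that frequency, so it is the mode.
Final answer: 1


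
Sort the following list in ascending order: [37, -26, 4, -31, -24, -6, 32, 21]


Original list: [37, -26, 4, -31, -24, -6, 32, 21]
Repeatedly take the smallest remaining element:
  Remaining [37, -26, 4, -31, -24, -6, 32, 21] -> smallest is -31
  Remaining [37, -26, 4, -24, -6, 32, 21] -> smallest is -26
  Remaining [37, 4, -24, -6, 32, 21] -> smallest is -24
  Remaining [37, 4, -6, 32, 21] -> smallest is -6
  Remaining [37, 4, 32, 21] -> smallest is 4
  Remaining [37, 32, 21] -> smallest is 21
  Remaining [37, 32] -> smallest is 32
  Remaining [37] -> smallest is 37
Collecting the picks in order gives the sorted list.
Final answer: [-31, -26, -24, -6, 4, 21, 32, 37]


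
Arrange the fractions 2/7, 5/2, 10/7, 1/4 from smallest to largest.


Convert to decimal for comparison:
  2/7 = 0.2857
  5/2 = 2.5
  10/7 = 1.4286
  1/4 = 0.25
Decimals in increasing order: 0.25 < 0.2857 < 1.4286 < 2.5
Writing each back as its fraction gives the sorted order.
Final answer: 1/4, 2/7, 10/7, 5/2


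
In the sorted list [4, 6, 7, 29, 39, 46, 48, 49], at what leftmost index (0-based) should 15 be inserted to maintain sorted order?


List is sorted: [4, 6, 7, 29, 39, 46, 48, 49]
We need the leftmost position where 15 can be inserted, i.e. the first index whose element is >= 15 (or the end of the list if none is).
Binary search with low=0, high=8 (0-based indices):
  low=0, high=8, mid=4: a[4]=39 >= 15, so high = 4
  low=0, high=4, mid=2: a[2]=7 < 15, so low = 3
  low=3, high=4, mid=3: a[3]=29 >= 15, so high = 3
Now low = high = 3, so the insertion index is 3.
Final answer: 3


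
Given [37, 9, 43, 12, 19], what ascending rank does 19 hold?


Sort ascending: [9, 12, 19, 37, 43]
Find 19 in the sorted list.
19 is at position 3 (1-indexed).
Final answer: 3


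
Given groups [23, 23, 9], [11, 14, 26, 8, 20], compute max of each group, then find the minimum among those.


Find max of each group:
  Group 1: [23, 23, 9] -> max = 23
  Group 2: [11, 14, 26, 8, 20] -> max = 26
Maxes: [23, 26]
Minimum of maxes = 23
Final answer: 23


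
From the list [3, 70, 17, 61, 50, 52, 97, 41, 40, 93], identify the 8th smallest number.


Sort ascending: [3, 17, 40, 41, 50, 52, 61, 70, 93, 97]
The 8th element (1-indexed) is at index 7.
Value = 70
Final answer: 70


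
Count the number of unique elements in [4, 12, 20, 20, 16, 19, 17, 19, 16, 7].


List all unique values:
Distinct values: [4, 7, 12, 16, 17, 19, 20]
Count = 7
Final answer: 7


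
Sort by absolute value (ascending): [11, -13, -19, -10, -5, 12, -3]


Compute absolute values:
  |11| = 11
  |-13| = 13
  |-19| = 19
  |-10| = 10
  |-5| = 5
  |12| = 12
  |-3| = 3
Absolute values in increasing order: 3 < 5 < 10 < 11 < 12 < 13 < 19
Listing the original numbers in that order gives the answer.
Final answer: [-3, -5, -10, 11, 12, -13, -19]


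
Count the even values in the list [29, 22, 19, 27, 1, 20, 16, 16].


Check each element:
  29 is odd
  22 is even
  19 is odd
  27 is odd
  1 is odd
  20 is even
  16 is even
  16 is even
Evens: [22, 20, 16, 16]
Count of evens = 4
Final answer: 4


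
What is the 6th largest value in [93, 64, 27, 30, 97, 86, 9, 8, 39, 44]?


Sort descending: [97, 93, 86, 64, 44, 39, 30, 27, 9, 8]
The 6th element (1-indexed) is at index 5.
Value = 39
Final answer: 39


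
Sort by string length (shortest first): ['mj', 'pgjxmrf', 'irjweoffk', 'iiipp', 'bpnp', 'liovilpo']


Compute lengths:
  'mj' has length 2
  'pgjxmrf' has length 7
  'irjweoffk' has length 9
  'iiipp' has length 5
  'bpnp' has length 4
  'liovilpo' has length 8
Lengths in increasing order: 2 < 4 < 5 < 7 < 8 < 9
Listing the words in that order gives the answer.
Final answer: ['mj', 'bpnp', 'iiipp', 'pgjxmrf', 'liovilpo', 'irjweoffk']


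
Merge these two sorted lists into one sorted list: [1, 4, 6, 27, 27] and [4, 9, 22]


List A: [1, 4, 6, 27, 27]
List B: [4, 9, 22]
Repeatedly compare the front elements and take the smaller:
  1 vs 4 -> take 1
  4 vs 4 -> take 4
  6 vs 4 -> take 4
  6 vs 9 -> take 6
  27 vs 9 -> take 9
  27 vs 22 -> take 22
  B is exhausted; append the rest of A: [27, 27]
Final answer: [1, 4, 4, 6, 9, 22, 27, 27]


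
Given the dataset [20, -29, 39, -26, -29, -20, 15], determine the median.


First, sort the list: [-29, -29, -26, -20, 15, 20, 39]
The list has 7 elements (odd count).
The middle index is 3 (0-based), and the element there is -20.
Final answer: -20


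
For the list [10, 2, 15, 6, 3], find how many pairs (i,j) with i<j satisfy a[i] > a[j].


For each element, count the later elements that are smaller than it:
  10 (index 0): smaller elements after it = [2, 6, 3] -> 3
  2 (index 1): smaller elements after it = [] -> 0
  15 (index 2): smaller elements after it = [6, 3] -> 2
  6 (index 3): smaller elements after it = [3] -> 1
Total inversions = 3 + 0 + 2 + 1 = 6
Final answer: 6


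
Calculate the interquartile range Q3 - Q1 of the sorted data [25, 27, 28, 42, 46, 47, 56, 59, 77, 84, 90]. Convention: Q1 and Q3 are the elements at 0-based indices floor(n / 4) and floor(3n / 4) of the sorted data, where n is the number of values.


The data has n = 11 elements.
Q1 index = floor(11 / 4) = floor(2.75) = 2; Q3 index = floor(3 * 11 / 4) = floor(8.25) = 8
Q1 = element at index 2 = 28
Q3 = element at index 8 = 77
IQR = 77 - 28 = 49
Final answer: 49


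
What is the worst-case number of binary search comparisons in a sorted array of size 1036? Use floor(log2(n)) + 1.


Binary search halves the search space each step.
Maximum comparisons = floor(log2(1036)) + 1
log2(1036) = 10.0168
floor(log2(1036)) = 10, so 10 + 1 = 11
Final answer: 11


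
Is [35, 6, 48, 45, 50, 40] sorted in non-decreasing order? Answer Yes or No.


Check consecutive pairs:
  35 <= 6? False
  6 <= 48? True
  48 <= 45? False
  45 <= 50? True
  50 <= 40? False
3 consecutive pair(s) are out of order, so the list is not sorted.
Final answer: No


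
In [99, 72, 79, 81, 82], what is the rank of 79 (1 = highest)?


Sort descending: [99, 82, 81, 79, 72]
Find 79 in the sorted list.
79 is at position 4.
Final answer: 4


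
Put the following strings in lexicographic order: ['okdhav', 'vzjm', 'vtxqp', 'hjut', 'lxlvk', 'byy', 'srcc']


Compare strings character by character (the first differing letter decides):
  'byy' < 'hjut' since 'b' < 'h' at position 1
  'hjut' < 'lxlvk' since 'h' < 'l' at position 1
  'lxlvk' < 'okdhav' since 'l' < 'o' at position 1
  'okdhav' < 'srcc' since 'o' < 's' at position 1
  'srcc' < 'vtxqp' since 's' < 'v' at position 1
  'vtxqp' < 'vzjm' since 't' < 'z' at position 2
Chaining these comparisons gives the alphabetical order.
Final answer: ['byy', 'hjut', 'lxlvk', 'okdhav', 'srcc', 'vtxqp', 'vzjm']


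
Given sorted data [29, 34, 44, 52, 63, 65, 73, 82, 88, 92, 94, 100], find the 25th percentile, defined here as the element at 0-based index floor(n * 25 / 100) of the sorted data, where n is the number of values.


The dataset has n = 12 elements.
Index = floor(12 * 25 / 100) = floor(300 / 100) = floor(3) = 3
Counting from index 0 in the sorted data, the element at index 3 is 52.
Final answer: 52


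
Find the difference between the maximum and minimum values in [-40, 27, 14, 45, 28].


Maximum value: 45
Minimum value: -40
Range = 45 - (-40) = 85
Final answer: 85


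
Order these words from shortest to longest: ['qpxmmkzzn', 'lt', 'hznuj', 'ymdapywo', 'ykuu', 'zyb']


Compute lengths:
  'qpxmmkzzn' has length 9
  'lt' has length 2
  'hznuj' has length 5
  'ymdapywo' has length 8
  'ykuu' has length 4
  'zyb' has length 3
Lengths in increasing order: 2 < 3 < 4 < 5 < 8 < 9
Listing the words in that order gives the answer.
Final answer: ['lt', 'zyb', 'ykuu', 'hznuj', 'ymdapywo', 'qpxmmkzzn']


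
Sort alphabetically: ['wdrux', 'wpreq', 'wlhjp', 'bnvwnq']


Compare strings character by character (the first differing letter decides):
  'bnvwnq' < 'wdrux' since 'b' < 'w' at position 1
  'wdrux' < 'wlhjp' since 'd' < 'l' at position 2
  'wlhjp' < 'wpreq' since 'l' < 'p' at position 2
Chaining these comparisons gives the alphabetical order.
Final answer: ['bnvwnq', 'wdrux', 'wlhjp', 'wpreq']


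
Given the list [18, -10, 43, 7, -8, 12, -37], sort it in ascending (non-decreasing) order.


Original list: [18, -10, 43, 7, -8, 12, -37]
Repeatedly take the smallest remaining element:
  Remaining [18, -10, 43, 7, -8, 12, -37] -> smallest is -37
  Remaining [18, -10, 43, 7, -8, 12] -> smallest is -10
  Remaining [18, 43, 7, -8, 12] -> smallest is -8
  Remaining [18, 43, 7, 12] -> smallest is 7
  Remaining [18, 43, 12] -> smallest is 12
  Remaining [18, 43] -> smallest is 18
  Remaining [43] -> smallest is 43
Collecting the picks in order gives the sorted list.
Final answer: [-37, -10, -8, 7, 12, 18, 43]


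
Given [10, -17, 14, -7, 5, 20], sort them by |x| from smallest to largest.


Compute absolute values:
  |10| = 10
  |-17| = 17
  |14| = 14
  |-7| = 7
  |5| = 5
  |20| = 20
Absolute values in increasing order: 5 < 7 < 10 < 14 < 17 < 20
Listing the original numbers in that order gives the answer.
Final answer: [5, -7, 10, 14, -17, 20]


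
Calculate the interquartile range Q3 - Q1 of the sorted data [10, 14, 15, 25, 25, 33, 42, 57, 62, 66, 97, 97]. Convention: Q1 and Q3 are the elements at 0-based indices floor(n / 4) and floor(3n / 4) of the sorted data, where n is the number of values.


The data has n = 12 elements.
Q1 index = floor(12 / 4) = floor(3) = 3; Q3 index = floor(3 * 12 / 4) = floor(9) = 9
Q1 = element at index 3 = 25
Q3 = element at index 9 = 66
IQR = 66 - 25 = 41
Final answer: 41


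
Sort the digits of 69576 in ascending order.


The number 69576 has digits: 6, 9, 5, 7, 6
Sorted: 5, 6, 6, 7, 9
Joining the sorted digits gives the result.
Final answer: 56679


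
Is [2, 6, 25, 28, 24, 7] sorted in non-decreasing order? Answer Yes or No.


Check consecutive pairs:
  2 <= 6? True
  6 <= 25? True
  25 <= 28? True
  28 <= 24? False
  24 <= 7? False
2 consecutive pair(s) are out of order, so the list is not sorted.
Final answer: No


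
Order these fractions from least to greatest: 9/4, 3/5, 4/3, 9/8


Convert to decimal for comparison:
  9/4 = 2.25
  3/5 = 0.6
  4/3 = 1.3333
  9/8 = 1.125
Decimals in increasing order: 0.6 < 1.125 < 1.3333 < 2.25
Writing each back as its fraction gives the sorted order.
Final answer: 3/5, 9/8, 4/3, 9/4


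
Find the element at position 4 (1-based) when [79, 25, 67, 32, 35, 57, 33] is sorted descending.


Sort descending: [79, 67, 57, 35, 33, 32, 25]
The 4th element (1-indexed) is at index 3.
Value = 35
Final answer: 35


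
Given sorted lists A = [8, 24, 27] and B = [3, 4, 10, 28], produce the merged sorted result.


List A: [8, 24, 27]
List B: [3, 4, 10, 28]
Repeatedly compare the front elements and take the smaller:
  8 vs 3 -> take 3
  8 vs 4 -> take 4
  8 vs 10 -> take 8
  24 vs 10 -> take 10
  24 vs 28 -> take 24
  27 vs 28 -> take 27
  A is exhausted; append the rest of B: [28]
Final answer: [3, 4, 8, 10, 24, 27, 28]


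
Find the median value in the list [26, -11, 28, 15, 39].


First, sort the list: [-11, 15, 26, 28, 39]
The list has 5 elements (odd count).
The middle index is 2 (0-based), and the element there is 26.
Final answer: 26


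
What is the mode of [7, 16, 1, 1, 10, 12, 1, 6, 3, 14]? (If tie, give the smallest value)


Count the frequency of each value:
  1 appears 3 time(s)
  3 appears 1 time(s)
  6 appears 1 time(s)
  7 appears 1 time(s)
  10 appears 1 time(s)
  12 appears 1 time(s)
  14 appears 1 time(s)
  16 appears 1 time(s)
Maximum frequency is 3.
Only 1 reaches that frequency, so it is the mode.
Final answer: 1


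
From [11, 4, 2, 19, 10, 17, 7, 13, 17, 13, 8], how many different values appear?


List all unique values:
Distinct values: [2, 4, 7, 8, 10, 11, 13, 17, 19]
Count = 9
Final answer: 9


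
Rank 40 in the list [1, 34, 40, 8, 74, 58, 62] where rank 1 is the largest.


Sort descending: [74, 62, 58, 40, 34, 8, 1]
Find 40 in the sorted list.
40 is at position 4.
Final answer: 4


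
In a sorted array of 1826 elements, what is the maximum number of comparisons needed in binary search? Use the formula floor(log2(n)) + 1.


Binary search halves the search space each step.
Maximum comparisons = floor(log2(1826)) + 1
log2(1826) = 10.8345
floor(log2(1826)) = 10, so 10 + 1 = 11
Final answer: 11


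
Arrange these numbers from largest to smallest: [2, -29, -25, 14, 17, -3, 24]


Original list: [2, -29, -25, 14, 17, -3, 24]
Repeatedly take the largest remaining element:
  Remaining [2, -29, -25, 14, 17, -3, 24] -> largest is 24
  Remaining [2, -29, -25, 14, 17, -3] -> largest is 17
  Remaining [2, -29, -25, 14, -3] -> largest is 14
  Remaining [2, -29, -25, -3] -> largest is 2
  Remaining [-29, -25, -3] -> largest is -3
  Remaining [-29, -25] -> largest is -25
  Remaining [-29] -> largest is -29
Collecting the picks in order gives the descending list.
Final answer: [24, 17, 14, 2, -3, -25, -29]


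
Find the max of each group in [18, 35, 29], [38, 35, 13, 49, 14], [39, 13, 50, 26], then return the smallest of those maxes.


Find max of each group:
  Group 1: [18, 35, 29] -> max = 35
  Group 2: [38, 35, 13, 49, 14] -> max = 49
  Group 3: [39, 13, 50, 26] -> max = 50
Maxes: [35, 49, 50]
Minimum of maxes = 35
Final answer: 35


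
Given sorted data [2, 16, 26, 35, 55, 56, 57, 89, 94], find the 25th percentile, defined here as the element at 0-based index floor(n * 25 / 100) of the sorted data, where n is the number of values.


The dataset has n = 9 elements.
Index = floor(9 * 25 / 100) = floor(225 / 100) = floor(2.25) = 2
Counting from index 0 in the sorted data, the element at index 2 is 26.
Final answer: 26


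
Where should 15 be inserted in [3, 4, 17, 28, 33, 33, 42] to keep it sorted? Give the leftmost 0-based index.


List is sorted: [3, 4, 17, 28, 33, 33, 42]
We need the leftmost position where 15 can be inserted, i.e. the first index whose element is >= 15 (or the end of the list if none is).
Binary search with low=0, high=7 (0-based indices):
  low=0, high=7, mid=3: a[3]=28 >= 15, so high = 3
  low=0, high=3, mid=1: a[1]=4 < 15, so low = 2
  low=2, high=3, mid=2: a[2]=17 >= 15, so high = 2
Now low = high = 2, so the insertion index is 2.
Final answer: 2


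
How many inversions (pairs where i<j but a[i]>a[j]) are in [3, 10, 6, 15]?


For each element, count the later elements that are smaller than it:
  3 (index 0): smaller elements after it = [] -> 0
  10 (index 1): smaller elements after it = [6] -> 1
  6 (index 2): smaller elements after it = [] -> 0
Total inversions = 0 + 1 + 0 = 1
Final answer: 1


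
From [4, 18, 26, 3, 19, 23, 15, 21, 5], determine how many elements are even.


Check each element:
  4 is even
  18 is even
  26 is even
  3 is odd
  19 is odd
  23 is odd
  15 is odd
  21 is odd
  5 is odd
Evens: [4, 18, 26]
Count of evens = 3
Final answer: 3


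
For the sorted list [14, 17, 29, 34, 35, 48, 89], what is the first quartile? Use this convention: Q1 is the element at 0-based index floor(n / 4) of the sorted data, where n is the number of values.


The list has n = 7 elements.
Q1 index = floor(7 / 4) = floor(1.75) = 1
Counting from index 0 in the sorted data, the element at index 1 is 17.
Final answer: 17


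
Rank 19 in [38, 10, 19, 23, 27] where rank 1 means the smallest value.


Sort ascending: [10, 19, 23, 27, 38]
Find 19 in the sorted list.
19 is at position 2 (1-indexed).
Final answer: 2


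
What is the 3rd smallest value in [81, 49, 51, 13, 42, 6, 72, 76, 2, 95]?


Sort ascending: [2, 6, 13, 42, 49, 51, 72, 76, 81, 95]
The 3rd element (1-indexed) is at index 2.
Value = 13
Final answer: 13


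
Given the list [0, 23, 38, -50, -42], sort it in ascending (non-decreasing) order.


Original list: [0, 23, 38, -50, -42]
Repeatedly take the smallest remaining element:
  Remaining [0, 23, 38, -50, -42] -> smallest is -50
  Remaining [0, 23, 38, -42] -> smallest is -42
  Remaining [0, 23, 38] -> smallest is 0
  Remaining [23, 38] -> smallest is 23
  Remaining [38] -> smallest is 38
Collecting the picks in order gives the sorted list.
Final answer: [-50, -42, 0, 23, 38]


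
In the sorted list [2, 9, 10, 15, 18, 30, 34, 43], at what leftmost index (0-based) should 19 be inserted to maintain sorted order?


List is sorted: [2, 9, 10, 15, 18, 30, 34, 43]
We need the leftmost position where 19 can be inserted, i.e. the first index whose element is >= 19 (or the end of the list if none is).
Binary search with low=0, high=8 (0-based indices):
  low=0, high=8, mid=4: a[4]=18 < 19, so low = 5
  low=5, high=8, mid=6: a[6]=34 >= 19, so high = 6
  low=5, high=6, mid=5: a[5]=30 >= 19, so high = 5
Now low = high = 5, so the insertion index is 5.
Final answer: 5


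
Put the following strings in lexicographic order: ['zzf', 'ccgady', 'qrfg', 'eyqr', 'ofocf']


Compare strings character by character (the first differing letter decides):
  'ccgady' < 'eyqr' since 'c' < 'e' at position 1
  'eyqr' < 'ofocf' since 'e' < 'o' at position 1
  'ofocf' < 'qrfg' since 'o' < 'q' at position 1
  'qrfg' < 'zzf' since 'q' < 'z' at position 1
Chaining these comparisons gives the alphabetical order.
Final answer: ['ccgady', 'eyqr', 'ofocf', 'qrfg', 'zzf']


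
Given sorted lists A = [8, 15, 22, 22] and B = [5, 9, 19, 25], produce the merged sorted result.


List A: [8, 15, 22, 22]
List B: [5, 9, 19, 25]
Repeatedly compare the front elements and take the smaller:
  8 vs 5 -> take 5
  8 vs 9 -> take 8
  15 vs 9 -> take 9
  15 vs 19 -> take 15
  22 vs 19 -> take 19
  22 vs 25 -> take 22
  22 vs 25 -> take 22
  A is exhausted; append the rest of B: [25]
Final answer: [5, 8, 9, 15, 19, 22, 22, 25]


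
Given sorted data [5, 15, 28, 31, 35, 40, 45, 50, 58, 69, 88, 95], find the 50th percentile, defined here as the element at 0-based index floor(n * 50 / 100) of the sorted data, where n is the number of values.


The dataset has n = 12 elements.
Index = floor(12 * 50 / 100) = floor(600 / 100) = floor(6) = 6
Counting from index 0 in the sorted data, the element at index 6 is 45.
Final answer: 45


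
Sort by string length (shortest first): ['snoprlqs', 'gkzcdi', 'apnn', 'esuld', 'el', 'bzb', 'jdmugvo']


Compute lengths:
  'snoprlqs' has length 8
  'gkzcdi' has length 6
  'apnn' has length 4
  'esuld' has length 5
  'el' has length 2
  'bzb' has length 3
  'jdmugvo' has length 7
Lengths in increasing order: 2 < 3 < 4 < 5 < 6 < 7 < 8
Listing the words in that order gives the answer.
Final answer: ['el', 'bzb', 'apnn', 'esuld', 'gkzcdi', 'jdmugvo', 'snoprlqs']


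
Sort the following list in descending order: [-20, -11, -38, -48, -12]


Original list: [-20, -11, -38, -48, -12]
Repeatedly take the largest remaining element:
  Remaining [-20, -11, -38, -48, -12] -> largest is -11
  Remaining [-20, -38, -48, -12] -> largest is -12
  Remaining [-20, -38, -48] -> largest is -20
  Remaining [-38, -48] -> largest is -38
  Remaining [-48] -> largest is -48
Collecting the picks in order gives the descending list.
Final answer: [-11, -12, -20, -38, -48]


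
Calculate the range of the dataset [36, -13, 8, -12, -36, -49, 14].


Maximum value: 36
Minimum value: -49
Range = 36 - (-49) = 85
Final answer: 85


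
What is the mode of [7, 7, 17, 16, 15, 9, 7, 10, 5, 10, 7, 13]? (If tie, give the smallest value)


Count the frequency of each value:
  5 appears 1 time(s)
  7 appears 4 time(s)
  9 appears 1 time(s)
  10 appears 2 time(s)
  13 appears 1 time(s)
  15 appears 1 time(s)
  16 appears 1 time(s)
  17 appears 1 time(s)
Maximum frequency is 4.
Only 7 reaches that frequency, so it is the mode.
Final answer: 7


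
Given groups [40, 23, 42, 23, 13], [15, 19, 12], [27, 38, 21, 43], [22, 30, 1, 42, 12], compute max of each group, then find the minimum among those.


Find max of each group:
  Group 1: [40, 23, 42, 23, 13] -> max = 42
  Group 2: [15, 19, 12] -> max = 19
  Group 3: [27, 38, 21, 43] -> max = 43
  Group 4: [22, 30, 1, 42, 12] -> max = 42
Maxes: [42, 19, 43, 42]
Minimum of maxes = 19
Final answer: 19


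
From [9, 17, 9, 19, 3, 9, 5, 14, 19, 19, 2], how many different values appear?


List all unique values:
Distinct values: [2, 3, 5, 9, 14, 17, 19]
Count = 7
Final answer: 7


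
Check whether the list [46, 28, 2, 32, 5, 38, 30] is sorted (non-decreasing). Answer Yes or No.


Check consecutive pairs:
  46 <= 28? False
  28 <= 2? False
  2 <= 32? True
  32 <= 5? False
  5 <= 38? True
  38 <= 30? False
4 consecutive pair(s) are out of order, so the list is not sorted.
Final answer: No


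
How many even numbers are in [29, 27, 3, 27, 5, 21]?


Check each element:
  29 is odd
  27 is odd
  3 is odd
  27 is odd
  5 is odd
  21 is odd
Evens: []
Count of evens = 0
Final answer: 0


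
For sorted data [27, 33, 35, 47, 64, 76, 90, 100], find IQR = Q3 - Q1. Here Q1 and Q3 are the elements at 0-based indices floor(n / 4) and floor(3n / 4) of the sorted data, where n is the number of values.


The data has n = 8 elements.
Q1 index = floor(8 / 4) = floor(2) = 2; Q3 index = floor(3 * 8 / 4) = floor(6) = 6
Q1 = element at index 2 = 35
Q3 = element at index 6 = 90
IQR = 90 - 35 = 55
Final answer: 55


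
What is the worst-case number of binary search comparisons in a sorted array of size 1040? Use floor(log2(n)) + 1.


Binary search halves the search space each step.
Maximum comparisons = floor(log2(1040)) + 1
log2(1040) = 10.0224
floor(log2(1040)) = 10, so 10 + 1 = 11
Final answer: 11


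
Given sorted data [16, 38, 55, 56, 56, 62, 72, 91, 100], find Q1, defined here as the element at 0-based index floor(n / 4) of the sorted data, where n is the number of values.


The list has n = 9 elements.
Q1 index = floor(9 / 4) = floor(2.25) = 2
Counting from index 0 in the sorted data, the element at index 2 is 55.
Final answer: 55


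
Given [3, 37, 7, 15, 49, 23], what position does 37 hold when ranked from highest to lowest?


Sort descending: [49, 37, 23, 15, 7, 3]
Find 37 in the sorted list.
37 is at position 2.
Final answer: 2


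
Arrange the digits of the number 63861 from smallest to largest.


The number 63861 has digits: 6, 3, 8, 6, 1
Sorted: 1, 3, 6, 6, 8
Joining the sorted digits gives the result.
Final answer: 13668


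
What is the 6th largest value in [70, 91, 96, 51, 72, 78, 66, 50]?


Sort descending: [96, 91, 78, 72, 70, 66, 51, 50]
The 6th element (1-indexed) is at index 5.
Value = 66
Final answer: 66


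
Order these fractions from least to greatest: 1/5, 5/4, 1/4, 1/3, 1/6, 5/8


Convert to decimal for comparison:
  1/5 = 0.2
  5/4 = 1.25
  1/4 = 0.25
  1/3 = 0.3333
  1/6 = 0.1667
  5/8 = 0.625
Decimals in increasing order: 0.1667 < 0.2 < 0.25 < 0.3333 < 0.625 < 1.25
Writing each back as its fraction gives the sorted order.
Final answer: 1/6, 1/5, 1/4, 1/3, 5/8, 5/4


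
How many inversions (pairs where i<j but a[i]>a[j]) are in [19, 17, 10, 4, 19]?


For each element, count the later elements that are smaller than it:
  19 (index 0): smaller elements after it = [17, 10, 4] -> 3
  17 (index 1): smaller elements after it = [10, 4] -> 2
  10 (index 2): smaller elements after it = [4] -> 1
  4 (index 3): smaller elements after it = [] -> 0
Total inversions = 3 + 2 + 1 + 0 = 6
Final answer: 6


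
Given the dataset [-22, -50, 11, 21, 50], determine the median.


First, sort the list: [-50, -22, 11, 21, 50]
The list has 5 elements (odd count).
The middle index is 2 (0-based), and the element there is 11.
Final answer: 11


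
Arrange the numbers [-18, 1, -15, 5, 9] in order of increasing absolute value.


Compute absolute values:
  |-18| = 18
  |1| = 1
  |-15| = 15
  |5| = 5
  |9| = 9
Absolute values in increasing order: 1 < 5 < 9 < 15 < 18
Listing the original numbers in that order gives the answer.
Final answer: [1, 5, 9, -15, -18]


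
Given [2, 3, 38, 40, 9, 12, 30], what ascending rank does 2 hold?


Sort ascending: [2, 3, 9, 12, 30, 38, 40]
Find 2 in the sorted list.
2 is at position 1 (1-indexed).
Final answer: 1


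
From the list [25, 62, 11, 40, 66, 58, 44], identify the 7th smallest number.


Sort ascending: [11, 25, 40, 44, 58, 62, 66]
The 7th element (1-indexed) is at index 6.
Value = 66
Final answer: 66


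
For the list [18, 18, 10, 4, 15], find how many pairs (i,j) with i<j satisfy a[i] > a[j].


For each element, count the later elements that are smaller than it:
  18 (index 0): smaller elements after it = [10, 4, 15] -> 3
  18 (index 1): smaller elements after it = [10, 4, 15] -> 3
  10 (index 2): smaller elements after it = [4] -> 1
  4 (index 3): smaller elements after it = [] -> 0
Total inversions = 3 + 3 + 1 + 0 = 7
Final answer: 7


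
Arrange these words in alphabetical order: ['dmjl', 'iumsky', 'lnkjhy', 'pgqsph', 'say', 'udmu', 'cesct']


Compare strings character by character (the first differing letter decides):
  'cesct' < 'dmjl' since 'c' < 'd' at position 1
  'dmjl' < 'iumsky' since 'd' < 'i' at position 1
  'iumsky' < 'lnkjhy' since 'i' < 'l' at position 1
  'lnkjhy' < 'pgqsph' since 'l' < 'p' at position 1
  'pgqsph' < 'say' since 'p' < 's' at position 1
  'say' < 'udmu' since 's' < 'u' at position 1
Chaining these comparisons gives the alphabetical order.
Final answer: ['cesct', 'dmjl', 'iumsky', 'lnkjhy', 'pgqsph', 'say', 'udmu']


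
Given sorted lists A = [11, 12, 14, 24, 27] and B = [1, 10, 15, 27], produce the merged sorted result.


List A: [11, 12, 14, 24, 27]
List B: [1, 10, 15, 27]
Repeatedly compare the front elements and take the smaller:
  11 vs 1 -> take 1
  11 vs 10 -> take 10
  11 vs 15 -> take 11
  12 vs 15 -> take 12
  14 vs 15 -> take 14
  24 vs 15 -> take 15
  24 vs 27 -> take 24
  27 vs 27 -> take 27
  A is exhausted; append the rest of B: [27]
Final answer: [1, 10, 11, 12, 14, 15, 24, 27, 27]


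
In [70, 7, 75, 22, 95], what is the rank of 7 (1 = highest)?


Sort descending: [95, 75, 70, 22, 7]
Find 7 in the sorted list.
7 is at position 5.
Final answer: 5


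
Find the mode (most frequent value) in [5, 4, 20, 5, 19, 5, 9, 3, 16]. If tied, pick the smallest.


Count the frequency of each value:
  3 appears 1 time(s)
  4 appears 1 time(s)
  5 appears 3 time(s)
  9 appears 1 time(s)
  16 appears 1 time(s)
  19 appears 1 time(s)
  20 appears 1 time(s)
Maximum frequency is 3.
Only 5 reaches that frequency, so it is the mode.
Final answer: 5


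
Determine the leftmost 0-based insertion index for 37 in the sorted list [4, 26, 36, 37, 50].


List is sorted: [4, 26, 36, 37, 50]
We need the leftmost position where 37 can be inserted, i.e. the first index whose element is >= 37 (or the end of the list if none is).
Binary search with low=0, high=5 (0-based indices):
  low=0, high=5, mid=2: a[2]=36 < 37, so low = 3
  low=3, high=5, mid=4: a[4]=50 >= 37, so high = 4
  low=3, high=4, mid=3: a[3]=37 >= 37, so high = 3
Now low = high = 3, so the insertion index is 3.
Final answer: 3


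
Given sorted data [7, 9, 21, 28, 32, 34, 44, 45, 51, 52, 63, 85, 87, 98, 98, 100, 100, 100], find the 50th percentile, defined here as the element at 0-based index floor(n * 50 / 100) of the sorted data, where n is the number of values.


The dataset has n = 18 elements.
Index = floor(18 * 50 / 100) = floor(900 / 100) = floor(9) = 9
Counting from index 0 in the sorted data, the element at index 9 is 52.
Final answer: 52


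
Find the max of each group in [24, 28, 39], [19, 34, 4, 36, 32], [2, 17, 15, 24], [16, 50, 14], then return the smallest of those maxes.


Find max of each group:
  Group 1: [24, 28, 39] -> max = 39
  Group 2: [19, 34, 4, 36, 32] -> max = 36
  Group 3: [2, 17, 15, 24] -> max = 24
  Group 4: [16, 50, 14] -> max = 50
Maxes: [39, 36, 24, 50]
Minimum of maxes = 24
Final answer: 24


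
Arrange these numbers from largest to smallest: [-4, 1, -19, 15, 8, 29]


Original list: [-4, 1, -19, 15, 8, 29]
Repeatedly take the largest remaining element:
  Remaining [-4, 1, -19, 15, 8, 29] -> largest is 29
  Remaining [-4, 1, -19, 15, 8] -> largest is 15
  Remaining [-4, 1, -19, 8] -> largest is 8
  Remaining [-4, 1, -19] -> largest is 1
  Remaining [-4, -19] -> largest is -4
  Remaining [-19] -> largest is -19
Collecting the picks in order gives the descending list.
Final answer: [29, 15, 8, 1, -4, -19]


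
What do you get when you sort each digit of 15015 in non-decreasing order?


The number 15015 has digits: 1, 5, 0, 1, 5
Sorted: 0, 1, 1, 5, 5
Joining the sorted digits gives the result.
Final answer: 01155


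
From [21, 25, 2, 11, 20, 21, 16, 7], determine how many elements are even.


Check each element:
  21 is odd
  25 is odd
  2 is even
  11 is odd
  20 is even
  21 is odd
  16 is even
  7 is odd
Evens: [2, 20, 16]
Count of evens = 3
Final answer: 3


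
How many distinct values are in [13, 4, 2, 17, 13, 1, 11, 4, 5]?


List all unique values:
Distinct values: [1, 2, 4, 5, 11, 13, 17]
Count = 7
Final answer: 7


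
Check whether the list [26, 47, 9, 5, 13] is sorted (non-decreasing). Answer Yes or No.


Check consecutive pairs:
  26 <= 47? True
  47 <= 9? False
  9 <= 5? False
  5 <= 13? True
2 consecutive pair(s) are out of order, so the list is not sorted.
Final answer: No


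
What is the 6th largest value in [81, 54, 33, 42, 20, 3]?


Sort descending: [81, 54, 42, 33, 20, 3]
The 6th element (1-indexed) is at index 5.
Value = 3
Final answer: 3


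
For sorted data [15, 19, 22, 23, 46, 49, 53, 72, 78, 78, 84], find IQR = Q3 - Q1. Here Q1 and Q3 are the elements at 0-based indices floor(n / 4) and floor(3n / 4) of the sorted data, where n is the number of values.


The data has n = 11 elements.
Q1 index = floor(11 / 4) = floor(2.75) = 2; Q3 index = floor(3 * 11 / 4) = floor(8.25) = 8
Q1 = element at index 2 = 22
Q3 = element at index 8 = 78
IQR = 78 - 22 = 56
Final answer: 56


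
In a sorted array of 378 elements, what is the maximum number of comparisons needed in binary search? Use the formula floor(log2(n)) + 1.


Binary search halves the search space each step.
Maximum comparisons = floor(log2(378)) + 1
log2(378) = 8.5622
floor(log2(378)) = 8, so 8 + 1 = 9
Final answer: 9


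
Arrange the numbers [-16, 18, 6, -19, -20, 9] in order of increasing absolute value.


Compute absolute values:
  |-16| = 16
  |18| = 18
  |6| = 6
  |-19| = 19
  |-20| = 20
  |9| = 9
Absolute values in increasing order: 6 < 9 < 16 < 18 < 19 < 20
Listing the original numbers in that order gives the answer.
Final answer: [6, 9, -16, 18, -19, -20]


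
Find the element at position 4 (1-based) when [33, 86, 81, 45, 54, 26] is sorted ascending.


Sort ascending: [26, 33, 45, 54, 81, 86]
The 4th element (1-indexed) is at index 3.
Value = 54
Final answer: 54


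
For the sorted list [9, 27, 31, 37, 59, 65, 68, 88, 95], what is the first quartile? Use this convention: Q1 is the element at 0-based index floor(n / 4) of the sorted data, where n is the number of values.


The list has n = 9 elements.
Q1 index = floor(9 / 4) = floor(2.25) = 2
Counting from index 0 in the sorted data, the element at index 2 is 31.
Final answer: 31


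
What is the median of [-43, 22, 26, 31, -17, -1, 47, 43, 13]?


First, sort the list: [-43, -17, -1, 13, 22, 26, 31, 43, 47]
The list has 9 elements (odd count).
The middle index is 4 (0-based), and the element there is 22.
Final answer: 22


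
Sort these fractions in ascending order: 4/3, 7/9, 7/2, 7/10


Convert to decimal for comparison:
  4/3 = 1.3333
  7/9 = 0.7778
  7/2 = 3.5
  7/10 = 0.7
Decimals in increasing order: 0.7 < 0.7778 < 1.3333 < 3.5
Writing each back as its fraction gives the sorted order.
Final answer: 7/10, 7/9, 4/3, 7/2


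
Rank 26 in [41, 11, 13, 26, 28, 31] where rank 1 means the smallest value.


Sort ascending: [11, 13, 26, 28, 31, 41]
Find 26 in the sorted list.
26 is at position 3 (1-indexed).
Final answer: 3


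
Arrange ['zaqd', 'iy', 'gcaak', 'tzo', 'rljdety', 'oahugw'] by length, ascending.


Compute lengths:
  'zaqd' has length 4
  'iy' has length 2
  'gcaak' has length 5
  'tzo' has length 3
  'rljdety' has length 7
  'oahugw' has length 6
Lengths in increasing order: 2 < 3 < 4 < 5 < 6 < 7
Listing the words in that order gives the answer.
Final answer: ['iy', 'tzo', 'zaqd', 'gcaak', 'oahugw', 'rljdety']


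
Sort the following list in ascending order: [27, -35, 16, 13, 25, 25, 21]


Original list: [27, -35, 16, 13, 25, 25, 21]
Repeatedly take the smallest remaining element:
  Remaining [27, -35, 16, 13, 25, 25, 21] -> smallest is -35
  Remaining [27, 16, 13, 25, 25, 21] -> smallest is 13
  Remaining [27, 16, 25, 25, 21] -> smallest is 16
  Remaining [27, 25, 25, 21] -> smallest is 21
  Remaining [27, 25, 25] -> smallest is 25
  Remaining [27, 25] -> smallest is 25
  Remaining [27] -> smallest is 27
Collecting the picks in order gives the sorted list.
Final answer: [-35, 13, 16, 21, 25, 25, 27]


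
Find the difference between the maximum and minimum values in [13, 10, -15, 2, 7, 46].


Maximum value: 46
Minimum value: -15
Range = 46 - (-15) = 61
Final answer: 61


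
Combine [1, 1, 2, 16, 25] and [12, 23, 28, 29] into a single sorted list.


List A: [1, 1, 2, 16, 25]
List B: [12, 23, 28, 29]
Repeatedly compare the front elements and take the smaller:
  1 vs 12 -> take 1
  1 vs 12 -> take 1
  2 vs 12 -> take 2
  16 vs 12 -> take 12
  16 vs 23 -> take 16
  25 vs 23 -> take 23
  25 vs 28 -> take 25
  A is exhausted; append the rest of B: [28, 29]
Final answer: [1, 1, 2, 12, 16, 23, 25, 28, 29]


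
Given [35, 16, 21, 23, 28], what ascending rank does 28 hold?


Sort ascending: [16, 21, 23, 28, 35]
Find 28 in the sorted list.
28 is at position 4 (1-indexed).
Final answer: 4


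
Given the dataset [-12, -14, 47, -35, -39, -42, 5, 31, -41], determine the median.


First, sort the list: [-42, -41, -39, -35, -14, -12, 5, 31, 47]
The list has 9 elements (odd count).
The middle index is 4 (0-based), and the element there is -14.
Final answer: -14


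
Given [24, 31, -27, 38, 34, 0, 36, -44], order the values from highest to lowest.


Original list: [24, 31, -27, 38, 34, 0, 36, -44]
Repeatedly take the largest remaining element:
  Remaining [24, 31, -27, 38, 34, 0, 36, -44] -> largest is 38
  Remaining [24, 31, -27, 34, 0, 36, -44] -> largest is 36
  Remaining [24, 31, -27, 34, 0, -44] -> largest is 34
  Remaining [24, 31, -27, 0, -44] -> largest is 31
  Remaining [24, -27, 0, -44] -> largest is 24
  Remaining [-27, 0, -44] -> largest is 0
  Remaining [-27, -44] -> largest is -27
  Remaining [-44] -> largest is -44
Collecting the picks in order gives the descending list.
Final answer: [38, 36, 34, 31, 24, 0, -27, -44]


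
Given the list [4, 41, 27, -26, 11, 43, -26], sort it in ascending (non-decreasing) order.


Original list: [4, 41, 27, -26, 11, 43, -26]
Repeatedly take the smallest remaining element:
  Remaining [4, 41, 27, -26, 11, 43, -26] -> smallest is -26
  Remaining [4, 41, 27, 11, 43, -26] -> smallest is -26
  Remaining [4, 41, 27, 11, 43] -> smallest is 4
  Remaining [41, 27, 11, 43] -> smallest is 11
  Remaining [41, 27, 43] -> smallest is 27
  Remaining [41, 43] -> smallest is 41
  Remaining [43] -> smallest is 43
Collecting the picks in order gives the sorted list.
Final answer: [-26, -26, 4, 11, 27, 41, 43]


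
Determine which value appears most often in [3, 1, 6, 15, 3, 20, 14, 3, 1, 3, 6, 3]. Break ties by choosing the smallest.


Count the frequency of each value:
  1 appears 2 time(s)
  3 appears 5 time(s)
  6 appears 2 time(s)
  14 appears 1 time(s)
  15 appears 1 time(s)
  20 appears 1 time(s)
Maximum frequency is 5.
Only 3 reaches that frequency, so it is the mode.
Final answer: 3


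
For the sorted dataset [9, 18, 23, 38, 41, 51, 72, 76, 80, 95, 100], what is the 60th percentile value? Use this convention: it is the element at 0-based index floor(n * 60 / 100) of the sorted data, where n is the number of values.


The dataset has n = 11 elements.
Index = floor(11 * 60 / 100) = floor(660 / 100) = floor(6.6) = 6
Counting from index 0 in the sorted data, the element at index 6 is 72.
Final answer: 72


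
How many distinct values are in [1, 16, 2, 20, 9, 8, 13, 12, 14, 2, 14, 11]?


List all unique values:
Distinct values: [1, 2, 8, 9, 11, 12, 13, 14, 16, 20]
Count = 10
Final answer: 10


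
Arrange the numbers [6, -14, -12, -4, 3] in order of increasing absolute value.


Compute absolute values:
  |6| = 6
  |-14| = 14
  |-12| = 12
  |-4| = 4
  |3| = 3
Absolute values in increasing order: 3 < 4 < 6 < 12 < 14
Listing the original numbers in that order gives the answer.
Final answer: [3, -4, 6, -12, -14]


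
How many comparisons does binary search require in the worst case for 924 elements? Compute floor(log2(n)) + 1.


Binary search halves the search space each step.
Maximum comparisons = floor(log2(924)) + 1
log2(924) = 9.8517
floor(log2(924)) = 9, so 9 + 1 = 10
Final answer: 10


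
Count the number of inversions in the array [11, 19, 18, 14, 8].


For each element, count the later elements that are smaller than it:
  11 (index 0): smaller elements after it = [8] -> 1
  19 (index 1): smaller elements after it = [18, 14, 8] -> 3
  18 (index 2): smaller elements after it = [14, 8] -> 2
  14 (index 3): smaller elements after it = [8] -> 1
Total inversions = 1 + 3 + 2 + 1 = 7
Final answer: 7


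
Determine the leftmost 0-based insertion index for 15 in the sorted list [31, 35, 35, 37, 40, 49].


List is sorted: [31, 35, 35, 37, 40, 49]
We need the leftmost position where 15 can be inserted, i.e. the first index whose element is >= 15 (or the end of the list if none is).
Binary search with low=0, high=6 (0-based indices):
  low=0, high=6, mid=3: a[3]=37 >= 15, so high = 3
  low=0, high=3, mid=1: a[1]=35 >= 15, so high = 1
  low=0, high=1, mid=0: a[0]=31 >= 15, so high = 0
Now low = high = 0, so the insertion index is 0.
Final answer: 0


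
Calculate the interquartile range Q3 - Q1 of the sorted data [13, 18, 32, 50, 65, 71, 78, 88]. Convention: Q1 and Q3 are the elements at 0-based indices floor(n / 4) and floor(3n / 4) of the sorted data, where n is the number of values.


The data has n = 8 elements.
Q1 index = floor(8 / 4) = floor(2) = 2; Q3 index = floor(3 * 8 / 4) = floor(6) = 6
Q1 = element at index 2 = 32
Q3 = element at index 6 = 78
IQR = 78 - 32 = 46
Final answer: 46
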